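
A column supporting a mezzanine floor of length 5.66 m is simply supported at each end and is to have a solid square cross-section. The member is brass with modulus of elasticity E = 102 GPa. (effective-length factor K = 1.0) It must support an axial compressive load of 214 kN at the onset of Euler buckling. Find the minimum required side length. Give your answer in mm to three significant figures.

a ≈ 95.1 mm

L_e = K·L = 1 × 5.66 = 5.660 m
Required I = P_cr·L_e²/(π²E) = 2.140×10^5 × 5.660² / (π² × 1.02×10^11) = 6.810×10^-6 m⁴
I_req = 6.810×10^6 mm⁴
Solid square: I = a⁴/12  ⇒  a = (12I)^(1/4) = (12×6.810×10^6)^(1/4) = 95.1 mm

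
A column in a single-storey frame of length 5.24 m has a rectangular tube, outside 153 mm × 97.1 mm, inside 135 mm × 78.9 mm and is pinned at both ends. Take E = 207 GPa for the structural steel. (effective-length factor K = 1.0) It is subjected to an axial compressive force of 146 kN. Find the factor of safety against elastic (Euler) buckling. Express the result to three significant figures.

n ≈ 3.13

Weak-axis I_min = (h_o·b_o³ − h_i·b_i³)/12 with b_o = 97.1, b_i = 78.90 mm (shorter outer/inner sides).
I_min = (153×97.1³ − 135.0×78.90³)/12 = 6.147×10^6 mm⁴
I = 6.147×10^6 mm⁴ = 6.147×10^-6 m⁴
Effective length L_e = K·L = 1 × 5.24 = 5.240 m
P_cr = π²EI / L_e² = π² × 207×10⁹ × 6.147×10^-6 / 5.240² = 4.574×10^5 N
Factor of safety n = P_cr / P = 457.37 / 146 = 3.13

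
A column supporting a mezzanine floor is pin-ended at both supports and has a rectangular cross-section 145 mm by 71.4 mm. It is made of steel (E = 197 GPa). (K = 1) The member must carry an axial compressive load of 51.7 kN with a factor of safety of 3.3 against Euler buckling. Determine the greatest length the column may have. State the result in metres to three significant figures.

L_max ≈ 7.08 m

Buckling occurs about the weak axis: I_min = h·b³/12 with b = 71.4 mm (the shorter side).
I_min = 145×71.4³/12 = 4.398×10^6 mm⁴
I = 4.398×10^-6 m⁴
Required critical load P_cr = n·P = 3.3 × 51.7 = 170.6 kN = 1.706×10^5 N
From P_cr = π²EI/(K·L)²:  L = (1/K)·√(π²EI/P_cr) = (1/1)·√(π²×1.97×10^11×4.398×10^-6/1.706×10^5)
L = 7.08 m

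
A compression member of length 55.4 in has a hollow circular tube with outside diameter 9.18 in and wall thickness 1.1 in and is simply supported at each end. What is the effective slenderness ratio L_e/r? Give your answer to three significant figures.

Inner diameter d_i = 9.18 − 2×1.1 = 6.980 in
I = π(d_o⁴ − d_i⁴)/64 = π(9.18⁴ − 6.980⁴)/64 = 232.1 in⁴
A = 27.92 in²;  r_min = √(I/A) = √(232.1/27.92) = 2.883 in
L_e = K·L = 1 × 55.4 = 55.40 in
λ = L_e / r_min = 55.400 / 2.883 = 19.2

λ ≈ 19.2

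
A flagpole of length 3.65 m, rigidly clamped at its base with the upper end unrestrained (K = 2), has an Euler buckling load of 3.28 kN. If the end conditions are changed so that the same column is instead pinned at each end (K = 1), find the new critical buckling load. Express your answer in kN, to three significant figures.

P_cr ∝ 1/K², so P_cr,new = P_cr,old × (K_old/K_new)² = 3.28 × (2/1)²
= 3.28 × 4.000 = 13.1 kN

P_cr ≈ 13.1 kN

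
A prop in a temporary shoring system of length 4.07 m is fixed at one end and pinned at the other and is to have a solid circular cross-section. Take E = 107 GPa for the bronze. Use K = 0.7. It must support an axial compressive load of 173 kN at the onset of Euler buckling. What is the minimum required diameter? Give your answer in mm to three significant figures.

L_e = K·L = 0.7 × 4.07 = 2.849 m
Required I = P_cr·L_e²/(π²E) = 1.730×10^5 × 2.849² / (π² × 1.07×10^11) = 1.330×10^-6 m⁴
I_req = 1.330×10^6 mm⁴
Solid circle: I = πd⁴/64  ⇒  d = (64I/π)^(1/4) = (64×1.330×10^6/π)^(1/4) = 72.1 mm

d ≈ 72.1 mm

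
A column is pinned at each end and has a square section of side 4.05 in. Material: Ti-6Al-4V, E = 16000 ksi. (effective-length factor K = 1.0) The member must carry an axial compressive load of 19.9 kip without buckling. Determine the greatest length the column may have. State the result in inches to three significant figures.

L_max ≈ 422 in

I = a⁴/12 = 4.05⁴/12 = 22.42 in⁴
At the buckling limit P_cr = P = 1.990×10^4 lb
From P_cr = π²EI/(K·L)²:  L = (1/K)·√(π²EI/P_cr) = (1/1)·√(π²×1.60×10^7×22.42/1.990×10^4)
L = 422 in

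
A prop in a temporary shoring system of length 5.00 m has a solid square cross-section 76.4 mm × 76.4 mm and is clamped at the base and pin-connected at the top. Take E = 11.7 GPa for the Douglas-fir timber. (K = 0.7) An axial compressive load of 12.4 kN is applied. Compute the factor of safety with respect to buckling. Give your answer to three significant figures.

I = a⁴/12 = 76.4⁴/12 = 2.839×10^6 mm⁴
I = 2.839×10^6 mm⁴ = 2.839×10^-6 m⁴
Effective length L_e = K·L = 0.7 × 5.00 = 3.500 m
P_cr = π²EI / L_e² = π² × 11.7×10⁹ × 2.839×10^-6 / 3.500² = 2.676×10^4 N
Factor of safety n = P_cr / P = 26.763 / 12.4 = 2.16

n ≈ 2.16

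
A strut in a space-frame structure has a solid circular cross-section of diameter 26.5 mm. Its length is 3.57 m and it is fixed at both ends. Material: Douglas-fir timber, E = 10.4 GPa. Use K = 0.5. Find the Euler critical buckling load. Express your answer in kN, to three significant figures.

P_cr ≈ 0.780 kN

I = πd⁴/64 = π×26.5⁴/64 = 2.421×10^4 mm⁴
I = 2.421×10^4 mm⁴ = 2.421×10^-8 m⁴
Effective length L_e = K·L = 0.5 × 3.57 = 1.785 m
P_cr = π²EI / L_e² = π² × 10.4×10⁹ × 2.421×10^-8 / 1.785² = 779.8 N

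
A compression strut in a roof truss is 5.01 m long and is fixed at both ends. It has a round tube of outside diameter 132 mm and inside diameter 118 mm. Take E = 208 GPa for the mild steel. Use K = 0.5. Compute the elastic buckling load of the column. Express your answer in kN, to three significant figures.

P_cr ≈ 1760 kN

d_o = 132 mm, d_i = 118 mm
I = π(d_o⁴ − d_i⁴)/64 = π(132⁴ − 118.0⁴)/64 = 5.386×10^6 mm⁴
I = 5.386×10^6 mm⁴ = 5.386×10^-6 m⁴
Effective length L_e = K·L = 0.5 × 5.01 = 2.505 m
P_cr = π²EI / L_e² = π² × 208×10⁹ × 5.386×10^-6 / 2.505² = 1.762×10^6 N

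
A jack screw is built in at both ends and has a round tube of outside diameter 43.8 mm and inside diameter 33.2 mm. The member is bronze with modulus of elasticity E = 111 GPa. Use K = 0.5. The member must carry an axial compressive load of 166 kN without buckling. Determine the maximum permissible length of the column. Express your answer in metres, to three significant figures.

d_o = 43.8 mm, d_i = 33.2 mm
I = π(d_o⁴ − d_i⁴)/64 = π(43.8⁴ − 33.20⁴)/64 = 1.210×10^5 mm⁴
I = 1.210×10^-7 m⁴
At the buckling limit P_cr = P = 1.660×10^5 N
From P_cr = π²EI/(K·L)²:  L = (1/K)·√(π²EI/P_cr) = (1/0.5)·√(π²×1.11×10^11×1.210×10^-7/1.660×10^5)
L = 1.79 m

L_max ≈ 1.79 m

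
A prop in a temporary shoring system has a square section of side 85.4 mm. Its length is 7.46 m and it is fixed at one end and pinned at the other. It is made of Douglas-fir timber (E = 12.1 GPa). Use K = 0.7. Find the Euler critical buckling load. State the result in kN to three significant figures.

P_cr ≈ 19.4 kN

I = a⁴/12 = 85.4⁴/12 = 4.433×10^6 mm⁴
I = 4.433×10^6 mm⁴ = 4.433×10^-6 m⁴
Effective length L_e = K·L = 0.7 × 7.46 = 5.222 m
P_cr = π²EI / L_e² = π² × 12.1×10⁹ × 4.433×10^-6 / 5.222² = 1.941×10^4 N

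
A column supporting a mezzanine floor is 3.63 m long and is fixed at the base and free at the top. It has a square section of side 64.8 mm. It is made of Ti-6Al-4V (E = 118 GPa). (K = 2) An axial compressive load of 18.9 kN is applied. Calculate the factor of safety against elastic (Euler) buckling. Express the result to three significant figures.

I = a⁴/12 = 64.8⁴/12 = 1.469×10^6 mm⁴
I = 1.469×10^6 mm⁴ = 1.469×10^-6 m⁴
Effective length L_e = K·L = 2 × 3.63 = 7.260 m
P_cr = π²EI / L_e² = π² × 118×10⁹ × 1.469×10^-6 / 7.260² = 3.247×10^4 N
Factor of safety n = P_cr / P = 32.466 / 18.9 = 1.72

n ≈ 1.72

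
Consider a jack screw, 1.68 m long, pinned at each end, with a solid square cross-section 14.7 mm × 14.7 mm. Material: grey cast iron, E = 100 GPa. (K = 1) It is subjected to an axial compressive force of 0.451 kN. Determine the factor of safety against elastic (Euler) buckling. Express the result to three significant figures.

I = a⁴/12 = 14.7⁴/12 = 3.891×10^3 mm⁴
I = 3.891×10^3 mm⁴ = 3.891×10^-9 m⁴
Effective length L_e = K·L = 1 × 1.68 = 1.680 m
P_cr = π²EI / L_e² = π² × 100×10⁹ × 3.891×10^-9 / 1.680² = 1.361×10^3 N
Factor of safety n = P_cr / P = 1.3607 / 0.451 = 3.02

n ≈ 3.02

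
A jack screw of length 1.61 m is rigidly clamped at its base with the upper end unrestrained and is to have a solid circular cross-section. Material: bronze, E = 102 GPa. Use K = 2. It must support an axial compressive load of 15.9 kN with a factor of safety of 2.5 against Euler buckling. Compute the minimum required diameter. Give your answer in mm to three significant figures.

d ≈ 53.7 mm

Required P_cr = n·P = 2.5 × 15.9 = 39.75 kN
L_e = K·L = 2 × 1.61 = 3.220 m
Required I = P_cr·L_e²/(π²E) = 3.975×10^4 × 3.220² / (π² × 1.02×10^11) = 4.094×10^-7 m⁴
I_req = 4.094×10^5 mm⁴
Solid circle: I = πd⁴/64  ⇒  d = (64I/π)^(1/4) = (64×4.094×10^5/π)^(1/4) = 53.7 mm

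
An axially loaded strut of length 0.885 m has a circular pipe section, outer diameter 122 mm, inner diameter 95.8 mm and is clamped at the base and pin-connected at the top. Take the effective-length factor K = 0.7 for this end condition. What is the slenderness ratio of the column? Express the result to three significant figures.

λ ≈ 16.0

d_o = 122 mm, d_i = 95.8 mm
I = π(d_o⁴ − d_i⁴)/64 = π(122⁴ − 95.80⁴)/64 = 6.740×10^6 mm⁴
A = 4.482×10^3 mm²;  r_min = √(I/A) = √(6.740×10^6/4.482×10^3) = 38.78 mm
L_e = K·L = 0.7 × 0.885 m = 0.6195 m = 619.50 mm
λ = L_e / r_min = 619.50 / 38.78 = 16.0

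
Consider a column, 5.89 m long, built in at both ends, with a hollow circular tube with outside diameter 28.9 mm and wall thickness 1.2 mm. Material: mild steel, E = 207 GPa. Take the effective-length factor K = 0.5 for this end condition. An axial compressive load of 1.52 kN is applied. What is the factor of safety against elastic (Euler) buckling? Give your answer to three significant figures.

Inner diameter d_i = 28.9 − 2×1.2 = 26.50 mm
I = π(d_o⁴ − d_i⁴)/64 = π(28.9⁴ − 26.50⁴)/64 = 1.003×10^4 mm⁴
I = 1.003×10^4 mm⁴ = 1.003×10^-8 m⁴
Effective length L_e = K·L = 0.5 × 5.89 = 2.945 m
P_cr = π²EI / L_e² = π² × 207×10⁹ × 1.003×10^-8 / 2.945² = 2.364×10^3 N
Factor of safety n = P_cr / P = 2.3637 / 1.52 = 1.56

n ≈ 1.56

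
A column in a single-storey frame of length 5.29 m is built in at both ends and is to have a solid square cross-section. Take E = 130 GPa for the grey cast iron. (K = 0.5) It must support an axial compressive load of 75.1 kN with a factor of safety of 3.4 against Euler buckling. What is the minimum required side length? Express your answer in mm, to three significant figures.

Required P_cr = n·P = 3.4 × 75.1 = 255.3 kN
L_e = K·L = 0.5 × 5.29 = 2.645 m
Required I = P_cr·L_e²/(π²E) = 2.553×10^5 × 2.645² / (π² × 1.30×10^11) = 1.392×10^-6 m⁴
I_req = 1.392×10^6 mm⁴
Solid square: I = a⁴/12  ⇒  a = (12I)^(1/4) = (12×1.392×10^6)^(1/4) = 63.9 mm

a ≈ 63.9 mm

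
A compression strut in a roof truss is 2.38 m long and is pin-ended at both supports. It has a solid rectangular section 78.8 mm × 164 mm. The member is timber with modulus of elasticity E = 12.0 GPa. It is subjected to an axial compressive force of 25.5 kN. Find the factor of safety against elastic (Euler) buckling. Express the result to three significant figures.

Buckling occurs about the weak axis: I_min = h·b³/12 with b = 78.8 mm (the shorter side).
I_min = 164×78.8³/12 = 6.687×10^6 mm⁴
I = 6.687×10^6 mm⁴ = 6.687×10^-6 m⁴
Effective length L_e = K·L = 1 × 2.38 = 2.380 m
P_cr = π²EI / L_e² = π² × 12.0×10⁹ × 6.687×10^-6 / 2.380² = 1.398×10^5 N
Factor of safety n = P_cr / P = 139.82 / 25.5 = 5.48

n ≈ 5.48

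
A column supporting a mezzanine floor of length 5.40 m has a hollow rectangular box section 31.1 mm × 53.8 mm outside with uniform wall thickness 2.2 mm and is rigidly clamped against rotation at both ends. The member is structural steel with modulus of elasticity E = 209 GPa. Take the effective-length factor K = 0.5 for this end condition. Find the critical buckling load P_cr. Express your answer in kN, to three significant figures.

P_cr ≈ 16.0 kN

Inner dimensions: h_i = 53.8 − 2×2.2 = 49.40 mm, b_i = 31.1 − 2×2.2 = 26.70 mm
Weak-axis I_min = (h_o·b_o³ − h_i·b_i³)/12 with b_o = 31.1, b_i = 26.70 mm (shorter outer/inner sides).
I_min = (53.8×31.1³ − 49.40×26.70³)/12 = 5.650×10^4 mm⁴
I = 5.650×10^4 mm⁴ = 5.650×10^-8 m⁴
Effective length L_e = K·L = 0.5 × 5.40 = 2.700 m
P_cr = π²EI / L_e² = π² × 209×10⁹ × 5.650×10^-8 / 2.700² = 1.599×10^4 N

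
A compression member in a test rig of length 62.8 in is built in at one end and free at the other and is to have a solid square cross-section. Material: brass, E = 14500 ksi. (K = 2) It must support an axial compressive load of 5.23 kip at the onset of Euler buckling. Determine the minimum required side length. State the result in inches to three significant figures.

L_e = K·L = 2 × 62.8 = 125.6 in
Required I = P_cr·L_e²/(π²E) = 5.230×10^3 × 125.6² / (π² × 1.45×10^7) = 0.5765 in⁴
Solid square: I = a⁴/12  ⇒  a = (12I)^(1/4) = (12×0.5765)^(1/4) = 1.62 in

a ≈ 1.62 in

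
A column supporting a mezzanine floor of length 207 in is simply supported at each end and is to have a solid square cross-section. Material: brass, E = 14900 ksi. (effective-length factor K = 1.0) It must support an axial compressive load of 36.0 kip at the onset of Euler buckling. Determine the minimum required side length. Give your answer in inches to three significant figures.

L_e = K·L = 1 × 207 = 207.0 in
Required I = P_cr·L_e²/(π²E) = 3.600×10^4 × 207.0² / (π² × 1.49×10^7) = 10.49 in⁴
Solid square: I = a⁴/12  ⇒  a = (12I)^(1/4) = (12×10.49)^(1/4) = 3.35 in

a ≈ 3.35 in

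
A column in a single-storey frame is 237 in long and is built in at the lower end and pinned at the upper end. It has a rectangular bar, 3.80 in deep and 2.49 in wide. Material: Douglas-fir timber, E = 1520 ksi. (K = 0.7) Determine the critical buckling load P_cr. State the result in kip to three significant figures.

P_cr ≈ 2.66 kip

Buckling occurs about the weak axis: I_min = h·b³/12 with b = 2.49 in (the shorter side).
I_min = 3.80×2.49³/12 = 4.889 in⁴
Effective length L_e = K·L = 0.7 × 237 = 165.9 in
P_cr = π²EI / L_e² = π² × 1520×10³ × 4.889 / 165.9² = 2.665×10^3 lb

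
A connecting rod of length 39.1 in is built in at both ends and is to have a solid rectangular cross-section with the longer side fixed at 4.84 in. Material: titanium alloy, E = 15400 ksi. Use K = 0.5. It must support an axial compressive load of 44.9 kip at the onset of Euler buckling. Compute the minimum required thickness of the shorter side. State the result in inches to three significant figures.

b ≈ 0.654 in

L_e = K·L = 0.5 × 39.1 = 19.55 in
Required I = P_cr·L_e²/(π²E) = 4.490×10^4 × 19.55² / (π² × 1.54×10^7) = 0.1129 in⁴
Rectangle, weak axis: I_min = h·b³/12 with h = 4.84 in fixed  ⇒  b = (12I/h)^(1/3) = 0.654 in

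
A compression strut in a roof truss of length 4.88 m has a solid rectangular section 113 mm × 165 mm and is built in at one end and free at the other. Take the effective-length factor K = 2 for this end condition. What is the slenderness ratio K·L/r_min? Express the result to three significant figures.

Buckling occurs about the weak axis: I_min = h·b³/12 with b = 113 mm (the shorter side).
I_min = 165×113³/12 = 1.984×10^7 mm⁴
A = 1.865×10^4 mm²;  r_min = √(I/A) = √(1.984×10^7/1.865×10^4) = 32.62 mm
L_e = K·L = 2 × 4.88 m = 9.760 m = 9760.0 mm
λ = L_e / r_min = 9760.0 / 32.62 = 299

λ ≈ 299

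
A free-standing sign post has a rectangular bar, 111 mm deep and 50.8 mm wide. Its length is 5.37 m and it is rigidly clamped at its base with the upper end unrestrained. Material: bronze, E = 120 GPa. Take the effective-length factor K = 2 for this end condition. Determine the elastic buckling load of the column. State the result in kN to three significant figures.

Buckling occurs about the weak axis: I_min = h·b³/12 with b = 50.8 mm (the shorter side).
I_min = 111×50.8³/12 = 1.213×10^6 mm⁴
I = 1.213×10^6 mm⁴ = 1.213×10^-6 m⁴
Effective length L_e = K·L = 2 × 5.37 = 10.74 m
P_cr = π²EI / L_e² = π² × 120×10⁹ × 1.213×10^-6 / 10.74² = 1.245×10^4 N

P_cr ≈ 12.5 kN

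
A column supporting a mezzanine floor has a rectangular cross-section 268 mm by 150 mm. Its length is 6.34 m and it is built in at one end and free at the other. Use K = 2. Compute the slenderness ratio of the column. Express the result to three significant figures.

Buckling occurs about the weak axis: I_min = h·b³/12 with b = 150 mm (the shorter side).
I_min = 268×150³/12 = 7.537×10^7 mm⁴
A = 4.020×10^4 mm²;  r_min = √(I/A) = √(7.537×10^7/4.020×10^4) = 43.30 mm
L_e = K·L = 2 × 6.34 m = 12.68 m = 12680 mm
λ = L_e / r_min = 12680 / 43.30 = 293

λ ≈ 293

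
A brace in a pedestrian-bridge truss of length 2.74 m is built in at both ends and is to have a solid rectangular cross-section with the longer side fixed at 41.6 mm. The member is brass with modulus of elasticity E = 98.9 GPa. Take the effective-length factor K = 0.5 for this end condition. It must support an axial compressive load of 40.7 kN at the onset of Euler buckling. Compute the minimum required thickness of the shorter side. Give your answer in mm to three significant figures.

b ≈ 28.3 mm

L_e = K·L = 0.5 × 2.74 = 1.370 m
Required I = P_cr·L_e²/(π²E) = 4.070×10^4 × 1.370² / (π² × 9.89×10^10) = 7.826×10^-8 m⁴
I_req = 7.826×10^4 mm⁴
Rectangle, weak axis: I_min = h·b³/12 with h = 41.6 mm fixed  ⇒  b = (12I/h)^(1/3) = 28.3 mm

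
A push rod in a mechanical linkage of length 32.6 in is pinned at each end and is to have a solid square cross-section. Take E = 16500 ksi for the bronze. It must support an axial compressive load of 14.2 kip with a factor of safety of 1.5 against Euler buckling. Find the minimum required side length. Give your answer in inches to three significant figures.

a ≈ 1.14 in

Required P_cr = n·P = 1.5 × 14.2 = 21.30 kip
L_e = K·L = 1 × 32.6 = 32.60 in
Required I = P_cr·L_e²/(π²E) = 2.130×10^4 × 32.60² / (π² × 1.65×10^7) = 0.1390 in⁴
Solid square: I = a⁴/12  ⇒  a = (12I)^(1/4) = (12×0.1390)^(1/4) = 1.14 in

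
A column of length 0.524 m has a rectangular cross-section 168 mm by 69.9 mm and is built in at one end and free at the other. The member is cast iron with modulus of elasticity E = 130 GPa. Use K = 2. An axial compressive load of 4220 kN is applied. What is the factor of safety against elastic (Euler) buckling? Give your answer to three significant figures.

Buckling occurs about the weak axis: I_min = h·b³/12 with b = 69.9 mm (the shorter side).
I_min = 168×69.9³/12 = 4.781×10^6 mm⁴
I = 4.781×10^6 mm⁴ = 4.781×10^-6 m⁴
Effective length L_e = K·L = 2 × 0.524 = 1.048 m
P_cr = π²EI / L_e² = π² × 130×10⁹ × 4.781×10^-6 / 1.048² = 5.586×10^6 N
Factor of safety n = P_cr / P = 5585.7 / 4220 = 1.32

n ≈ 1.32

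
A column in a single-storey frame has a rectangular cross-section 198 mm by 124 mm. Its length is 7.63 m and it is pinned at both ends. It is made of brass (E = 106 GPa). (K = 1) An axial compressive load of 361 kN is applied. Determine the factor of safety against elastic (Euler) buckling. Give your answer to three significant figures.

Buckling occurs about the weak axis: I_min = h·b³/12 with b = 124 mm (the shorter side).
I_min = 198×124³/12 = 3.146×10^7 mm⁴
I = 3.146×10^7 mm⁴ = 3.146×10^-5 m⁴
Effective length L_e = K·L = 1 × 7.63 = 7.630 m
P_cr = π²EI / L_e² = π² × 106×10⁹ × 3.146×10^-5 / 7.630² = 5.653×10^5 N
Factor of safety n = P_cr / P = 565.33 / 361 = 1.57

n ≈ 1.57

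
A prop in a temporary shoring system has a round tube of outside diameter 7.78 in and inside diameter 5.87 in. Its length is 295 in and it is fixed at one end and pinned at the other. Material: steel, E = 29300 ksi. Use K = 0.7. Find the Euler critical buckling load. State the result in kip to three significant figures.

d_o = 7.78 in, d_i = 5.87 in
I = π(d_o⁴ − d_i⁴)/64 = π(7.78⁴ − 5.870⁴)/64 = 121.6 in⁴
Effective length L_e = K·L = 0.7 × 295 = 206.5 in
P_cr = π²EI / L_e² = π² × 29300×10³ × 121.6 / 206.5² = 8.244×10^5 lb

P_cr ≈ 824 kip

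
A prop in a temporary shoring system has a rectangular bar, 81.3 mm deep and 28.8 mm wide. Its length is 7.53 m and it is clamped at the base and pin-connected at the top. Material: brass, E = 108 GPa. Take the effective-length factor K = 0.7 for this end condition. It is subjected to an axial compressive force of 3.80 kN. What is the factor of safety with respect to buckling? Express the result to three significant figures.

n ≈ 1.63

Buckling occurs about the weak axis: I_min = h·b³/12 with b = 28.8 mm (the shorter side).
I_min = 81.3×28.8³/12 = 1.618×10^5 mm⁴
I = 1.618×10^5 mm⁴ = 1.618×10^-7 m⁴
Effective length L_e = K·L = 0.7 × 7.53 = 5.271 m
P_cr = π²EI / L_e² = π² × 108×10⁹ × 1.618×10^-7 / 5.271² = 6.209×10^3 N
Factor of safety n = P_cr / P = 6.2090 / 3.80 = 1.63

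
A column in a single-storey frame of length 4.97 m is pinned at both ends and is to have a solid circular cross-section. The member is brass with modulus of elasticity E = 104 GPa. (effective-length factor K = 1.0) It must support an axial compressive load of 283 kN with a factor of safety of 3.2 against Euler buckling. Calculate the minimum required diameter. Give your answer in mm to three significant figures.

Required P_cr = n·P = 3.2 × 283 = 905.6 kN
L_e = K·L = 1 × 4.97 = 4.970 m
Required I = P_cr·L_e²/(π²E) = 9.056×10^5 × 4.970² / (π² × 1.04×10^11) = 2.179×10^-5 m⁴
I_req = 2.179×10^7 mm⁴
Solid circle: I = πd⁴/64  ⇒  d = (64I/π)^(1/4) = (64×2.179×10^7/π)^(1/4) = 145 mm

d ≈ 145 mm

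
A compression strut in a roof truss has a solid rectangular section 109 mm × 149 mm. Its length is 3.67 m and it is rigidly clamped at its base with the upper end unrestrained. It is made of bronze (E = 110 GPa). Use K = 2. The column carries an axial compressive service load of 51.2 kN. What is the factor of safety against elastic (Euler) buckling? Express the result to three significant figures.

n ≈ 6.33

Buckling occurs about the weak axis: I_min = h·b³/12 with b = 109 mm (the shorter side).
I_min = 149×109³/12 = 1.608×10^7 mm⁴
I = 1.608×10^7 mm⁴ = 1.608×10^-5 m⁴
Effective length L_e = K·L = 2 × 3.67 = 7.340 m
P_cr = π²EI / L_e² = π² × 110×10⁹ × 1.608×10^-5 / 7.340² = 3.240×10^5 N
Factor of safety n = P_cr / P = 324.03 / 51.2 = 6.33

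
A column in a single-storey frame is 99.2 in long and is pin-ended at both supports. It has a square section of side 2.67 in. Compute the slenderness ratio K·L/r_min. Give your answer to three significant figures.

λ ≈ 129

I = a⁴/12 = 2.67⁴/12 = 4.235 in⁴
A = 7.129 in²;  r_min = √(I/A) = √(4.235/7.129) = 0.7708 in
L_e = K·L = 1 × 99.2 = 99.20 in
λ = L_e / r_min = 99.200 / 0.7708 = 129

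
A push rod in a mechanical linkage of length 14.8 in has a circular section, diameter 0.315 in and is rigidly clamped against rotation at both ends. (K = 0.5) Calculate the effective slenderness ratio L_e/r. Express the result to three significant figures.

λ ≈ 94.0

I = πd⁴/64 = π×0.315⁴/64 = 4.833×10^-4 in⁴
A = 7.793×10^-2 in²;  r_min = √(I/A) = √(4.833×10^-4/7.793×10^-2) = 0.07875 in
L_e = K·L = 0.5 × 14.8 = 7.400 in
λ = L_e / r_min = 7.4000 / 0.07875 = 94.0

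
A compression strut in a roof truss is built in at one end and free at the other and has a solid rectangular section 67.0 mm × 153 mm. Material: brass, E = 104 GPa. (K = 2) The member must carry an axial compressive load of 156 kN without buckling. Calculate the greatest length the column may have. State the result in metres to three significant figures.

L_max ≈ 2.51 m

Buckling occurs about the weak axis: I_min = h·b³/12 with b = 67.0 mm (the shorter side).
I_min = 153×67.0³/12 = 3.835×10^6 mm⁴
I = 3.835×10^-6 m⁴
At the buckling limit P_cr = P = 1.560×10^5 N
From P_cr = π²EI/(K·L)²:  L = (1/K)·√(π²EI/P_cr) = (1/2)·√(π²×1.04×10^11×3.835×10^-6/1.560×10^5)
L = 2.51 m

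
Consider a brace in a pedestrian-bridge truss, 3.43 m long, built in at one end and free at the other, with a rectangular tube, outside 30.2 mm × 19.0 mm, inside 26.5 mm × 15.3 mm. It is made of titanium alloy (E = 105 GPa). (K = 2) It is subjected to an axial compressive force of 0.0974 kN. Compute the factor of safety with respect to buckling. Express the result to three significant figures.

n ≈ 2.11

Weak-axis I_min = (h_o·b_o³ − h_i·b_i³)/12 with b_o = 19.0, b_i = 15.30 mm (shorter outer/inner sides).
I_min = (30.2×19.0³ − 26.50×15.30³)/12 = 9.353×10^3 mm⁴
I = 9.353×10^3 mm⁴ = 9.353×10^-9 m⁴
Effective length L_e = K·L = 2 × 3.43 = 6.860 m
P_cr = π²EI / L_e² = π² × 105×10⁹ × 9.353×10^-9 / 6.860² = 206.0 N
Factor of safety n = P_cr / P = 0.20595 / 0.0974 = 2.11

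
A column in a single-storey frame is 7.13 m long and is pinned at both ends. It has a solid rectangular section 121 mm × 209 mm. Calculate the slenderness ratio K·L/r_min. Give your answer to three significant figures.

λ ≈ 204

For a rectangle r_min = b/√12 = 121/√12 = 34.93 mm
L_e = K·L = 1 × 7.13 m = 7.130 m = 7130.0 mm
λ = L_e / r_min = 7130.0 / 34.93 = 204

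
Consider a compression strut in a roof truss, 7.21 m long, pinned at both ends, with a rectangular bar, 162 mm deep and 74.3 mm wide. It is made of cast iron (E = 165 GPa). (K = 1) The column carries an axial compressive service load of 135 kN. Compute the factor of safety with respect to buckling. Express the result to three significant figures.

n ≈ 1.28

Buckling occurs about the weak axis: I_min = h·b³/12 with b = 74.3 mm (the shorter side).
I_min = 162×74.3³/12 = 5.537×10^6 mm⁴
I = 5.537×10^6 mm⁴ = 5.537×10^-6 m⁴
Effective length L_e = K·L = 1 × 7.21 = 7.210 m
P_cr = π²EI / L_e² = π² × 165×10⁹ × 5.537×10^-6 / 7.210² = 1.735×10^5 N
Factor of safety n = P_cr / P = 173.47 / 135 = 1.28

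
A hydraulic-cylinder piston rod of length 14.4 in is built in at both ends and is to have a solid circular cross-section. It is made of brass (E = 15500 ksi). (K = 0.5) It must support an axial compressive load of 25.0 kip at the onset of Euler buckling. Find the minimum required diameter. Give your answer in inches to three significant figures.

d ≈ 0.645 in

L_e = K·L = 0.5 × 14.4 = 7.200 in
Required I = P_cr·L_e²/(π²E) = 2.500×10^4 × 7.200² / (π² × 1.55×10^7) = 8.472×10^-3 in⁴
Solid circle: I = πd⁴/64  ⇒  d = (64I/π)^(1/4) = (64×8.472×10^-3/π)^(1/4) = 0.645 in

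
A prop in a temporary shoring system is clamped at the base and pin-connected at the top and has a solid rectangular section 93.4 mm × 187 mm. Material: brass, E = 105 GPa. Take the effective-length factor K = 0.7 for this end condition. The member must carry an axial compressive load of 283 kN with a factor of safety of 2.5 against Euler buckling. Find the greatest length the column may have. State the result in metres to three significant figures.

Buckling occurs about the weak axis: I_min = h·b³/12 with b = 93.4 mm (the shorter side).
I_min = 187×93.4³/12 = 1.270×10^7 mm⁴
I = 1.270×10^-5 m⁴
Required critical load P_cr = n·P = 2.5 × 283 = 707.5 kN = 7.075×10^5 N
From P_cr = π²EI/(K·L)²:  L = (1/K)·√(π²EI/P_cr) = (1/0.7)·√(π²×1.05×10^11×1.270×10^-5/7.075×10^5)
L = 6.16 m

L_max ≈ 6.16 m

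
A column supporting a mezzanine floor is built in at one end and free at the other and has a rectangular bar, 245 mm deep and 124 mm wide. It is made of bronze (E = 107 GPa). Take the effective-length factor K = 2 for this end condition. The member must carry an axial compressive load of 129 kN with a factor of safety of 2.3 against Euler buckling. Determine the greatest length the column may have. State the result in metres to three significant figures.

L_max ≈ 5.89 m

Buckling occurs about the weak axis: I_min = h·b³/12 with b = 124 mm (the shorter side).
I_min = 245×124³/12 = 3.893×10^7 mm⁴
I = 3.893×10^-5 m⁴
Required critical load P_cr = n·P = 2.3 × 129 = 296.7 kN = 2.967×10^5 N
From P_cr = π²EI/(K·L)²:  L = (1/K)·√(π²EI/P_cr) = (1/2)·√(π²×1.07×10^11×3.893×10^-5/2.967×10^5)
L = 5.89 m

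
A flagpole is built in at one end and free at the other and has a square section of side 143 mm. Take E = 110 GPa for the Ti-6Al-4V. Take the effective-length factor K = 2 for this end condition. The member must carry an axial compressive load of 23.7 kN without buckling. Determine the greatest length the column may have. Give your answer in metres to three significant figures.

L_max ≈ 20.0 m

I = a⁴/12 = 143⁴/12 = 3.485×10^7 mm⁴
I = 3.485×10^-5 m⁴
At the buckling limit P_cr = P = 2.370×10^4 N
From P_cr = π²EI/(K·L)²:  L = (1/K)·√(π²EI/P_cr) = (1/2)·√(π²×1.10×10^11×3.485×10^-5/2.370×10^4)
L = 20.0 m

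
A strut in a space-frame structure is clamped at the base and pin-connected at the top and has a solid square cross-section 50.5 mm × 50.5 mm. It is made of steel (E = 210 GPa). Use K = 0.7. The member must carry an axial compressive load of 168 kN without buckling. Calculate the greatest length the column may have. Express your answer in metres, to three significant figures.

I = a⁴/12 = 50.5⁴/12 = 5.420×10^5 mm⁴
I = 5.420×10^-7 m⁴
At the buckling limit P_cr = P = 1.680×10^5 N
From P_cr = π²EI/(K·L)²:  L = (1/K)·√(π²EI/P_cr) = (1/0.7)·√(π²×2.10×10^11×5.420×10^-7/1.680×10^5)
L = 3.69 m

L_max ≈ 3.69 m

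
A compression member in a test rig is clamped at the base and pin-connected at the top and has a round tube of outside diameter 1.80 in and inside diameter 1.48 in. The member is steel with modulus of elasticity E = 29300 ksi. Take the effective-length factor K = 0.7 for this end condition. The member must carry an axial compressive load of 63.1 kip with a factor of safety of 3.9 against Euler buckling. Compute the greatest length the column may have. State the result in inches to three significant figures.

d_o = 1.80 in, d_i = 1.48 in
I = π(d_o⁴ − d_i⁴)/64 = π(1.80⁴ − 1.480⁴)/64 = 0.2798 in⁴
Required critical load P_cr = n·P = 3.9 × 63.1 = 246.1 kip = 2.461×10^5 lb
From P_cr = π²EI/(K·L)²:  L = (1/K)·√(π²EI/P_cr) = (1/0.7)·√(π²×2.93×10^7×0.2798/2.461×10^5)
L = 25.9 in

L_max ≈ 25.9 in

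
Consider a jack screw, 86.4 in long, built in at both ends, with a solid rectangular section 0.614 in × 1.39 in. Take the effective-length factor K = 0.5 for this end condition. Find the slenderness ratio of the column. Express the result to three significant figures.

Buckling occurs about the weak axis: I_min = h·b³/12 with b = 0.614 in (the shorter side).
I_min = 1.39×0.614³/12 = 2.681×10^-2 in⁴
A = 0.8535 in²;  r_min = √(I/A) = √(2.681×10^-2/0.8535) = 0.1772 in
L_e = K·L = 0.5 × 86.4 = 43.20 in
λ = L_e / r_min = 43.200 / 0.1772 = 244

λ ≈ 244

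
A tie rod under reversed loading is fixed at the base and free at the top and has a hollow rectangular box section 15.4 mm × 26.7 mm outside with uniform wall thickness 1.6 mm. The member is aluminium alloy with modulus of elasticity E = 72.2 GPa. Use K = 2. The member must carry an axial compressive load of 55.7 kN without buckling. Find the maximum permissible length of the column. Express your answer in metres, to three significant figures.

Inner dimensions: h_i = 26.7 − 2×1.6 = 23.50 mm, b_i = 15.4 − 2×1.6 = 12.20 mm
Weak-axis I_min = (h_o·b_o³ − h_i·b_i³)/12 with b_o = 15.4, b_i = 12.20 mm (shorter outer/inner sides).
I_min = (26.7×15.4³ − 23.50×12.20³)/12 = 4.570×10^3 mm⁴
I = 4.570×10^-9 m⁴
At the buckling limit P_cr = P = 5.570×10^4 N
From P_cr = π²EI/(K·L)²:  L = (1/K)·√(π²EI/P_cr) = (1/2)·√(π²×7.22×10^10×4.570×10^-9/5.570×10^4)
L = 0.121 m

L_max ≈ 0.121 m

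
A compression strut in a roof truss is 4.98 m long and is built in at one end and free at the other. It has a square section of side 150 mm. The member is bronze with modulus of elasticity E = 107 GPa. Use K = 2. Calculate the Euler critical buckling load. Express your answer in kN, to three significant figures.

I = a⁴/12 = 150⁴/12 = 4.219×10^7 mm⁴
I = 4.219×10^7 mm⁴ = 4.219×10^-5 m⁴
Effective length L_e = K·L = 2 × 4.98 = 9.960 m
P_cr = π²EI / L_e² = π² × 107×10⁹ × 4.219×10^-5 / 9.960² = 4.491×10^5 N

P_cr ≈ 449 kN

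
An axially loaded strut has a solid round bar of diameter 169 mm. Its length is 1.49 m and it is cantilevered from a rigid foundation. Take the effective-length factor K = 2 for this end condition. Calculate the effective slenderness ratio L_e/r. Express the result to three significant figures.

λ ≈ 70.5

I = πd⁴/64 = π×169⁴/64 = 4.004×10^7 mm⁴
A = 2.243×10^4 mm²;  r_min = √(I/A) = √(4.004×10^7/2.243×10^4) = 42.25 mm
L_e = K·L = 2 × 1.49 m = 2.980 m = 2980.0 mm
λ = L_e / r_min = 2980.0 / 42.25 = 70.5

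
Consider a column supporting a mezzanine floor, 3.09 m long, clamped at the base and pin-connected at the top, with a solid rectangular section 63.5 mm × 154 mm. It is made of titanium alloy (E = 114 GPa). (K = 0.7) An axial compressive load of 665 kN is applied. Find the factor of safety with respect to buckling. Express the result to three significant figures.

n ≈ 1.19

Buckling occurs about the weak axis: I_min = h·b³/12 with b = 63.5 mm (the shorter side).
I_min = 154×63.5³/12 = 3.286×10^6 mm⁴
I = 3.286×10^6 mm⁴ = 3.286×10^-6 m⁴
Effective length L_e = K·L = 0.7 × 3.09 = 2.163 m
P_cr = π²EI / L_e² = π² × 114×10⁹ × 3.286×10^-6 / 2.163² = 7.902×10^5 N
Factor of safety n = P_cr / P = 790.23 / 665 = 1.19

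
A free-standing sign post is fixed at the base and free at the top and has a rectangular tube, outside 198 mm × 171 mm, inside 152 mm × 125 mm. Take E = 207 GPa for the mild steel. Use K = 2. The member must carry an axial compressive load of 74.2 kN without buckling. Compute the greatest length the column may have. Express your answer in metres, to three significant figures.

Weak-axis I_min = (h_o·b_o³ − h_i·b_i³)/12 with b_o = 171, b_i = 125.0 mm (shorter outer/inner sides).
I_min = (198×171³ − 152.0×125.0³)/12 = 5.776×10^7 mm⁴
I = 5.776×10^-5 m⁴
At the buckling limit P_cr = P = 7.420×10^4 N
From P_cr = π²EI/(K·L)²:  L = (1/K)·√(π²EI/P_cr) = (1/2)·√(π²×2.07×10^11×5.776×10^-5/7.420×10^4)
L = 19.9 m

L_max ≈ 19.9 m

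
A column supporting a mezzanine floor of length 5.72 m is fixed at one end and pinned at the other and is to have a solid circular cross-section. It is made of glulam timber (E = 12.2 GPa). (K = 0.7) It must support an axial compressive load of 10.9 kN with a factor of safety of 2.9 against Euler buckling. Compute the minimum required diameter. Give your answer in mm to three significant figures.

Required P_cr = n·P = 2.9 × 10.9 = 31.61 kN
L_e = K·L = 0.7 × 5.72 = 4.004 m
Required I = P_cr·L_e²/(π²E) = 3.161×10^4 × 4.004² / (π² × 1.22×10^10) = 4.209×10^-6 m⁴
I_req = 4.209×10^6 mm⁴
Solid circle: I = πd⁴/64  ⇒  d = (64I/π)^(1/4) = (64×4.209×10^6/π)^(1/4) = 96.2 mm

d ≈ 96.2 mm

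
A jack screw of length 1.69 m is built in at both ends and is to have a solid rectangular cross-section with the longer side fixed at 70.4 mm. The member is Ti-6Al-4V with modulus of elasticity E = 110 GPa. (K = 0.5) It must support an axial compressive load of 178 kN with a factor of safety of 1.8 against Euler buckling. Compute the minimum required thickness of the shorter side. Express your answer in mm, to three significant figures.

b ≈ 33.0 mm

Required P_cr = n·P = 1.8 × 178 = 320.4 kN
L_e = K·L = 0.5 × 1.69 = 0.8450 m
Required I = P_cr·L_e²/(π²E) = 3.204×10^5 × 0.8450² / (π² × 1.10×10^11) = 2.107×10^-7 m⁴
I_req = 2.107×10^5 mm⁴
Rectangle, weak axis: I_min = h·b³/12 with h = 70.4 mm fixed  ⇒  b = (12I/h)^(1/3) = 33.0 mm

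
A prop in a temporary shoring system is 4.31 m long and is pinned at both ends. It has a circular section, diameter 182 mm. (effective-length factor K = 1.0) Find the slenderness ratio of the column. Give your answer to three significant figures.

For a solid circle r = d/4 = 182/4 = 45.50 mm
L_e = K·L = 1 × 4.31 m = 4.310 m = 4310.0 mm
λ = L_e / r_min = 4310.0 / 45.50 = 94.7

λ ≈ 94.7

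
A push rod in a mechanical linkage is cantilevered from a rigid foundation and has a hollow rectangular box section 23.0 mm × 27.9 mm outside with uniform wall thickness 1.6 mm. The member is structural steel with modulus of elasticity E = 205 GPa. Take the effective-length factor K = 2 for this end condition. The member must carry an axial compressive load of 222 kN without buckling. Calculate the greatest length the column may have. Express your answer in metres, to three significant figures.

Inner dimensions: h_i = 27.9 − 2×1.6 = 24.70 mm, b_i = 23.0 − 2×1.6 = 19.80 mm
Weak-axis I_min = (h_o·b_o³ − h_i·b_i³)/12 with b_o = 23.0, b_i = 19.80 mm (shorter outer/inner sides).
I_min = (27.9×23.0³ − 24.70×19.80³)/12 = 1.231×10^4 mm⁴
I = 1.231×10^-8 m⁴
At the buckling limit P_cr = P = 2.220×10^5 N
From P_cr = π²EI/(K·L)²:  L = (1/K)·√(π²EI/P_cr) = (1/2)·√(π²×2.05×10^11×1.231×10^-8/2.220×10^5)
L = 0.167 m

L_max ≈ 0.167 m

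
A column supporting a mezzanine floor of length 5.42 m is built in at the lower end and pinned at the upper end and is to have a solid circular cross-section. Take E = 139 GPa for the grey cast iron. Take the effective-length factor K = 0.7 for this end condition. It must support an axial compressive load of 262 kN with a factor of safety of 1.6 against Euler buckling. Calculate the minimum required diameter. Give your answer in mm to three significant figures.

d ≈ 97.3 mm

Required P_cr = n·P = 1.6 × 262 = 419.2 kN
L_e = K·L = 0.7 × 5.42 = 3.794 m
Required I = P_cr·L_e²/(π²E) = 4.192×10^5 × 3.794² / (π² × 1.39×10^11) = 4.398×10^-6 m⁴
I_req = 4.398×10^6 mm⁴
Solid circle: I = πd⁴/64  ⇒  d = (64I/π)^(1/4) = (64×4.398×10^6/π)^(1/4) = 97.3 mm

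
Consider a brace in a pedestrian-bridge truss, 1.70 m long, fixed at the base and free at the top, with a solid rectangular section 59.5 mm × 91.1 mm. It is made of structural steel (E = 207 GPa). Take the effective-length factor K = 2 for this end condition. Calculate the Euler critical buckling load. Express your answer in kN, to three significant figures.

P_cr ≈ 283 kN

Buckling occurs about the weak axis: I_min = h·b³/12 with b = 59.5 mm (the shorter side).
I_min = 91.1×59.5³/12 = 1.599×10^6 mm⁴
I = 1.599×10^6 mm⁴ = 1.599×10^-6 m⁴
Effective length L_e = K·L = 2 × 1.70 = 3.400 m
P_cr = π²EI / L_e² = π² × 207×10⁹ × 1.599×10^-6 / 3.400² = 2.826×10^5 N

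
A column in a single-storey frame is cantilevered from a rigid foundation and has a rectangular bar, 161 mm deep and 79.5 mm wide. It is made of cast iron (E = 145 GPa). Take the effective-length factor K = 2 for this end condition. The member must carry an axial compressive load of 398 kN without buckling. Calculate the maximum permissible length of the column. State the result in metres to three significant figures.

Buckling occurs about the weak axis: I_min = h·b³/12 with b = 79.5 mm (the shorter side).
I_min = 161×79.5³/12 = 6.741×10^6 mm⁴
I = 6.741×10^-6 m⁴
At the buckling limit P_cr = P = 3.980×10^5 N
From P_cr = π²EI/(K·L)²:  L = (1/K)·√(π²EI/P_cr) = (1/2)·√(π²×1.45×10^11×6.741×10^-6/3.980×10^5)
L = 2.46 m

L_max ≈ 2.46 m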